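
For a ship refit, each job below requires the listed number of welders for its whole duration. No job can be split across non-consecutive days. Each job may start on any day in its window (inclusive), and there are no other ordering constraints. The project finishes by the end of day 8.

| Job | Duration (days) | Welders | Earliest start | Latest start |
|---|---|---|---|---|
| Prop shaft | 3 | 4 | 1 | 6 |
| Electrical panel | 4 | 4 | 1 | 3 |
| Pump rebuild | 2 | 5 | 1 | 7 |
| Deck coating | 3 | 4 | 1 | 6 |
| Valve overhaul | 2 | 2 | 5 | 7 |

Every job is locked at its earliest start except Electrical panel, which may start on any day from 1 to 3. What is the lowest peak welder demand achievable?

13

Electrical panel@1: d1:17  d2:17  d3:12  d4:4  d5:2  d6:2  d7:0  d8:0 → peak 17
Electrical panel@2: d1:13  d2:17  d3:12  d4:4  d5:6  d6:2  d7:0  d8:0 → peak 17
Electrical panel@3: d1:13  d2:13  d3:12  d4:4  d5:6  d6:6  d7:0  d8:0 → peak 13
Best is Electrical panel@3, peak 13.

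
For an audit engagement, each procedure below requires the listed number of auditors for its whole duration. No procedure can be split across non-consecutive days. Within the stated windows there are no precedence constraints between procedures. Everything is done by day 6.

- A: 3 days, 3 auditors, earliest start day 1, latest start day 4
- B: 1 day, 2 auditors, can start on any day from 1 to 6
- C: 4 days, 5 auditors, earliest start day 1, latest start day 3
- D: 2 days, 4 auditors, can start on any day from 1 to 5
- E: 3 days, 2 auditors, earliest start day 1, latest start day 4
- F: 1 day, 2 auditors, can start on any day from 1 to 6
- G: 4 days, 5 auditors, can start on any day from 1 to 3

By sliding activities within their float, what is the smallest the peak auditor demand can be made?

13

Early-start (A@1, B@1, C@1, D@1, E@1, F@1, G@1) gives peak 23: d1:23  d2:19  d3:15  d4:10  d5:0  d6:0.
Shift D→5, E→4, G→2.
Schedule A@1, B@1, C@1, D@5, E@4, F@1, G@2: d1:12  d2:13  d3:13  d4:12  d5:11  d6:6 — peak 13.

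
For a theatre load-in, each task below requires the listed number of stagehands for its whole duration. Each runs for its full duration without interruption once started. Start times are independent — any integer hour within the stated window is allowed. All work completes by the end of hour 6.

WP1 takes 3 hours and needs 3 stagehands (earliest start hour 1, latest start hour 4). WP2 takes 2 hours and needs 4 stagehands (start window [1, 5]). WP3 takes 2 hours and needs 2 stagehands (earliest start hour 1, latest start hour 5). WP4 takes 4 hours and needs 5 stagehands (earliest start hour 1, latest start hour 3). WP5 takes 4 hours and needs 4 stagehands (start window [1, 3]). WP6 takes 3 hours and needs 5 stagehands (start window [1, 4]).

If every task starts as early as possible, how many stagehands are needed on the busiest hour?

23

Early-start schedule: WP1@1, WP2@1, WP3@1, WP4@1, WP5@1, WP6@1.
Load per hour: hour 1: 23, hour 2: 23, hour 3: 17, hour 4: 9, hour 5: 0, hour 6: 0.
Peak is 23.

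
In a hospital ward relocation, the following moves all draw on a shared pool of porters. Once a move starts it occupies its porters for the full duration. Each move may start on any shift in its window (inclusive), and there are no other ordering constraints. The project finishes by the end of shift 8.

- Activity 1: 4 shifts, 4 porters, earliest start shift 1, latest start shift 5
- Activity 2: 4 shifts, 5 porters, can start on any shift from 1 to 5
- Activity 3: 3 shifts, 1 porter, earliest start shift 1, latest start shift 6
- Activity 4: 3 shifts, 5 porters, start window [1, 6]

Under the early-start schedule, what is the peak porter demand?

15

Early-start schedule: Activity 1@1, Activity 2@1, Activity 3@1, Activity 4@1.
Load per shift: shift 1: 15, shift 2: 15, shift 3: 15, shift 4: 9, shift 5: 0, shift 6: 0, shift 7: 0, shift 8: 0.
Peak is 15.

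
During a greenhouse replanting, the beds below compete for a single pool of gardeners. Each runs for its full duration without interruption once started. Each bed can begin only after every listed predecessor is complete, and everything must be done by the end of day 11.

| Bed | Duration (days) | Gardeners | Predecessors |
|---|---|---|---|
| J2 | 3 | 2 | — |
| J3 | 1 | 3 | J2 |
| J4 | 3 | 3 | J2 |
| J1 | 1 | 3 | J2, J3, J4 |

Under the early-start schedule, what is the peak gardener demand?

Early-start schedule: J2@1, J3@4, J4@4, J1@7.
Load per day: day 1: 2, day 2: 2, day 3: 2, day 4: 6, day 5: 3, day 6: 3, day 7: 3, day 8: 0, day 9: 0, day 10: 0, day 11: 0.
Peak is 6.

6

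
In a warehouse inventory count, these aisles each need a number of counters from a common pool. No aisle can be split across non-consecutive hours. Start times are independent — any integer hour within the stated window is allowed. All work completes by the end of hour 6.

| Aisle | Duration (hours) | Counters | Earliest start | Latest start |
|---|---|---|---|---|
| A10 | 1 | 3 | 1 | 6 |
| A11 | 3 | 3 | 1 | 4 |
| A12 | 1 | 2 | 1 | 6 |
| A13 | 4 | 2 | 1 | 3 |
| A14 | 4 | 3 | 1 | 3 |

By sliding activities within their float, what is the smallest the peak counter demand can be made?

8

Early-start (A10@1, A11@1, A12@1, A13@1, A14@1) gives peak 13: h1:13  h2:8  h3:8  h4:5  h5:0  h6:0.
Shift A13→2, A14→2.
Schedule A10@1, A11@1, A12@1, A13@2, A14@2: h1:8  h2:8  h3:8  h4:5  h5:5  h6:0 — peak 8.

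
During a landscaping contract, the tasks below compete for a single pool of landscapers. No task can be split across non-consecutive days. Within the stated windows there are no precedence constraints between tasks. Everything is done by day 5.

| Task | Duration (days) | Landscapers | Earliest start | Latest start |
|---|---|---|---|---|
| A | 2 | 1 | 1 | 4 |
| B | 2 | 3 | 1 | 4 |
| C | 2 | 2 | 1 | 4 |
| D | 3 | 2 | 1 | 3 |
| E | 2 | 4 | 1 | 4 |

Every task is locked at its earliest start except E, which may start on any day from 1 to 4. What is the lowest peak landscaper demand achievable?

8

E@1: d1:12  d2:12  d3:2  d4:0  d5:0 → peak 12
E@2: d1:8  d2:12  d3:6  d4:0  d5:0 → peak 12
E@3: d1:8  d2:8  d3:6  d4:4  d5:0 → peak 8
E@4: d1:8  d2:8  d3:2  d4:4  d5:4 → peak 8
Best is E@3, peak 8.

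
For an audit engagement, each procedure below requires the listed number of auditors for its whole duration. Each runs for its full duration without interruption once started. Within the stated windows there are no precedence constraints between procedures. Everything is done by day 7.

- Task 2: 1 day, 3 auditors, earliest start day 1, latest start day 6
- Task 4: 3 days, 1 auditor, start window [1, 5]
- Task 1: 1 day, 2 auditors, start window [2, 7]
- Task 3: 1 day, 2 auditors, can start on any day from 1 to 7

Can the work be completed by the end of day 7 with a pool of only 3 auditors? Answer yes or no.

yes

Schedule Task 2@1, Task 4@2, Task 1@2, Task 3@3: d1:3  d2:3  d3:3  d4:1  d5:0  d6:0  d7:0 — peak 3 ≤ 3.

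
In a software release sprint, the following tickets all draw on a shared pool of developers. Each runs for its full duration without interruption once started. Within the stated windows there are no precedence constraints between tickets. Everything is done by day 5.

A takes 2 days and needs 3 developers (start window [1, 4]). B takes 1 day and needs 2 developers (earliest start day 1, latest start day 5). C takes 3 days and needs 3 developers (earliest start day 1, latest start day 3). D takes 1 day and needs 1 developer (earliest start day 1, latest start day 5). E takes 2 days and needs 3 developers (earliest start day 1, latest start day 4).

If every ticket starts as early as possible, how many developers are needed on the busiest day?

12

Early-start schedule: A@1, B@1, C@1, D@1, E@1.
Load per day: day 1: 12, day 2: 9, day 3: 3, day 4: 0, day 5: 0.
Peak is 12.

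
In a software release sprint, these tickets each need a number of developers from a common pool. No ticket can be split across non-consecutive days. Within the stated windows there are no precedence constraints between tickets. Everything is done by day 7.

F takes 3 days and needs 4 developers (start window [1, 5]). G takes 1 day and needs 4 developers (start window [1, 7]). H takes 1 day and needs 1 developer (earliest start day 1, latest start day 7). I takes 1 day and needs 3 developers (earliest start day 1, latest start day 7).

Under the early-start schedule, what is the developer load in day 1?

12

At early start, day 1 has: F, G, H, I.
Demand: 4 + 4 + 1 + 3 = 12.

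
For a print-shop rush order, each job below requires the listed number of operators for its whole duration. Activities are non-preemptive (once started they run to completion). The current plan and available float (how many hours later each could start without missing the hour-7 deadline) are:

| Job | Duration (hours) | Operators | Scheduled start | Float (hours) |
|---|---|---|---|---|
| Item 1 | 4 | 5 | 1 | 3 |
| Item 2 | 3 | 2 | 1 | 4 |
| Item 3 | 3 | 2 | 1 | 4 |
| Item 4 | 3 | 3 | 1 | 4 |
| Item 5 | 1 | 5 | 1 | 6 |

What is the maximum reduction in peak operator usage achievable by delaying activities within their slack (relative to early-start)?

9

Early-start peak: h1:17  h2:12  h3:12  h4:5  h5:0  h6:0  h7:0 ⇒ 17.
Leveled (Item 1@1, Item 2@1, Item 3@4, Item 4@5, Item 5@7): h1:7  h2:7  h3:7  h4:7  h5:5  h6:5  h7:8 ⇒ 8.
Reduction 17 − 8 = 9.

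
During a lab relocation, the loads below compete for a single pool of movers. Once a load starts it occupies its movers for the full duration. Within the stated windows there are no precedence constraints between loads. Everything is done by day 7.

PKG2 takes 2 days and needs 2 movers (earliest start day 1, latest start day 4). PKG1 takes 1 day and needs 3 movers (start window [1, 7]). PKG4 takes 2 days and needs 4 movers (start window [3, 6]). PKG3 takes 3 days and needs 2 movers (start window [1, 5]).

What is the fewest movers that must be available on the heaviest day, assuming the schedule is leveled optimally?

Early-start (PKG2@1, PKG1@1, PKG4@3, PKG3@1) gives peak 7: d1:7  d2:4  d3:6  d4:4  d5:0  d6:0  d7:0.
Shift PKG1→4, PKG4→5.
Schedule PKG2@1, PKG1@4, PKG4@5, PKG3@1: d1:4  d2:4  d3:2  d4:3  d5:4  d6:4  d7:0 — peak 4.

4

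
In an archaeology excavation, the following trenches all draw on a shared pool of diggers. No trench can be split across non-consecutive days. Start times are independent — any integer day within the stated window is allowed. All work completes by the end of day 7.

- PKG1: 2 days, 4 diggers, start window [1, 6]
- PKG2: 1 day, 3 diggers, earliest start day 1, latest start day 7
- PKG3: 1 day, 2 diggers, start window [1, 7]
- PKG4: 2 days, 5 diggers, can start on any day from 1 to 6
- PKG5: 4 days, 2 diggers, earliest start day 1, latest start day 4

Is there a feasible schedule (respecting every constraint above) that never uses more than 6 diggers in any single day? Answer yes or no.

Schedule PKG1@1, PKG2@3, PKG3@1, PKG4@6, PKG5@2: d1:6  d2:6  d3:5  d4:2  d5:2  d6:5  d7:5 — peak 6 ≤ 6.

yes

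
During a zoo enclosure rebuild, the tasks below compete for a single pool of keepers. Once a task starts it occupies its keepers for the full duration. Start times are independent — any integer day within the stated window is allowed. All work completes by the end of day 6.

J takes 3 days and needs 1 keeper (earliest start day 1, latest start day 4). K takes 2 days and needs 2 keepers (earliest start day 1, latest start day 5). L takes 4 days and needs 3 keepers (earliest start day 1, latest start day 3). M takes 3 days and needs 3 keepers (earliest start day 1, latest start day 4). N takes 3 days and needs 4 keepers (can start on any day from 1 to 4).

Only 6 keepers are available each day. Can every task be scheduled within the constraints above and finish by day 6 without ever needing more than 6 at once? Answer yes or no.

Total keeper-days = 40; over 6 days the average is 40/6 > 6, so some day must exceed 6.

no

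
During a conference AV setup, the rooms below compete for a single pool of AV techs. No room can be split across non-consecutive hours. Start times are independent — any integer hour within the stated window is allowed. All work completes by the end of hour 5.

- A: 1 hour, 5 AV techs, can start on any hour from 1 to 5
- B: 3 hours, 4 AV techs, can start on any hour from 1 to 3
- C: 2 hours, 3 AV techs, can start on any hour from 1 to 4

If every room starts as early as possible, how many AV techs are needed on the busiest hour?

Early-start schedule: A@1, B@1, C@1.
Load per hour: hour 1: 12, hour 2: 7, hour 3: 4, hour 4: 0, hour 5: 0.
Peak is 12.

12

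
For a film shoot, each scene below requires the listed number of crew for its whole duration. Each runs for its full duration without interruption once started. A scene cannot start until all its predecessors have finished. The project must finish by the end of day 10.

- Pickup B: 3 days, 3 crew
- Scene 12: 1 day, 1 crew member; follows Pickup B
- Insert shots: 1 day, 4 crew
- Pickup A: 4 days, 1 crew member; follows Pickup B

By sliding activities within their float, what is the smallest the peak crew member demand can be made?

4

Early-start (Pickup B@1, Scene 12@4, Insert shots@1, Pickup A@4) gives peak 7: d1:7  d2:3  d3:3  d4:2  d5:1  d6:1  d7:1  d8:0  d9:0  d10:0.
Shift Insert shots→5, Pickup A→6.
Schedule Pickup B@1, Scene 12@4, Insert shots@5, Pickup A@6: d1:3  d2:3  d3:3  d4:1  d5:4  d6:1  d7:1  d8:1  d9:1  d10:0 — peak 4.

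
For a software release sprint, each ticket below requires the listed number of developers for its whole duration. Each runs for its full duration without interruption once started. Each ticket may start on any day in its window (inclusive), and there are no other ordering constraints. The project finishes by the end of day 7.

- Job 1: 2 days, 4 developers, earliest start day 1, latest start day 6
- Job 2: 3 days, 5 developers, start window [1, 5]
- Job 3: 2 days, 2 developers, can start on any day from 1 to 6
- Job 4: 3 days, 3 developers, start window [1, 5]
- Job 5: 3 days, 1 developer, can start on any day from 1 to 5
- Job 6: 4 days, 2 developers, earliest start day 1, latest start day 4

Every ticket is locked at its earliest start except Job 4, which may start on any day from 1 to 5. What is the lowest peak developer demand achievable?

14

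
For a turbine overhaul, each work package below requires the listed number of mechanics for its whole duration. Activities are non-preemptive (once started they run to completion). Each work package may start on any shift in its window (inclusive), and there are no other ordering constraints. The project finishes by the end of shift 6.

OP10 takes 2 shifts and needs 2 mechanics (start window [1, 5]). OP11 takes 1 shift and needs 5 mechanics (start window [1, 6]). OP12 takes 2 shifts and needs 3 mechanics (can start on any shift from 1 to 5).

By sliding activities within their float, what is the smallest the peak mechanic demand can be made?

Early-start (OP10@1, OP11@1, OP12@1) gives peak 10: s1:10  s2:5  s3:0  s4:0  s5:0  s6:0.
Shift OP11→3.
Schedule OP10@1, OP11@3, OP12@1: s1:5  s2:5  s3:5  s4:0  s5:0  s6:0 — peak 5.

5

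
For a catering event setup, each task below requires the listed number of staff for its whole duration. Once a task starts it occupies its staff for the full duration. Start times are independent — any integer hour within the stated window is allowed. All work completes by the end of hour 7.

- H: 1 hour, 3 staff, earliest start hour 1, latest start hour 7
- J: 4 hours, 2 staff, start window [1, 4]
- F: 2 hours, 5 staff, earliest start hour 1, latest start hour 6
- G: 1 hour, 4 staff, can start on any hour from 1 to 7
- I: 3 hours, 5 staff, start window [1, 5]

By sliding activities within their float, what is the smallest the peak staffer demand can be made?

7

Early-start (H@1, J@1, F@1, G@1, I@1) gives peak 19: h1:19  h2:12  h3:7  h4:2  h5:0  h6:0  h7:0.
Shift F→2, G→4, I→5.
Schedule H@1, J@1, F@2, G@4, I@5: h1:5  h2:7  h3:7  h4:6  h5:5  h6:5  h7:5 — peak 7.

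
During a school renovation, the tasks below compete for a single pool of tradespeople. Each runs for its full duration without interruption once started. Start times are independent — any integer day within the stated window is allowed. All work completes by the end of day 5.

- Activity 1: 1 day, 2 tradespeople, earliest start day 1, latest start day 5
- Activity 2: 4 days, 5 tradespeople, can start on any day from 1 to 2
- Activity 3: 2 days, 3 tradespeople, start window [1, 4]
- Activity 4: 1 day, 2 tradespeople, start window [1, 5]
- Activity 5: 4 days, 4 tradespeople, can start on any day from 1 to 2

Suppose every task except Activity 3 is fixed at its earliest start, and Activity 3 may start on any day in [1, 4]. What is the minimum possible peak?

Activity 3@1: d1:16  d2:12  d3:9  d4:9  d5:0 → peak 16
Activity 3@2: d1:13  d2:12  d3:12  d4:9  d5:0 → peak 13
Activity 3@3: d1:13  d2:9  d3:12  d4:12  d5:0 → peak 13
Activity 3@4: d1:13  d2:9  d3:9  d4:12  d5:3 → peak 13
Best is Activity 3@2, peak 13.

13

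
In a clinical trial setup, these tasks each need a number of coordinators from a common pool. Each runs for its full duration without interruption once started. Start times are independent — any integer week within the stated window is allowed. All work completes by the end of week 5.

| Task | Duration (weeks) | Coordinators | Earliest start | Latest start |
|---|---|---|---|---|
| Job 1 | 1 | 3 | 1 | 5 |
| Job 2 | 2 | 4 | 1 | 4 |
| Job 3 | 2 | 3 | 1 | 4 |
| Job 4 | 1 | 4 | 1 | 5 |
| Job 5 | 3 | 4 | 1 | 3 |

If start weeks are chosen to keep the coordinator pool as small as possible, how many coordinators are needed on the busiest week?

Early-start (Job 1@1, Job 2@1, Job 3@1, Job 4@1, Job 5@1) gives peak 18: w1:18  w2:11  w3:4  w4:0  w5:0.
Shift Job 3→2, Job 4→4, Job 5→3.
Schedule Job 1@1, Job 2@1, Job 3@2, Job 4@4, Job 5@3: w1:7  w2:7  w3:7  w4:8  w5:4 — peak 8.

8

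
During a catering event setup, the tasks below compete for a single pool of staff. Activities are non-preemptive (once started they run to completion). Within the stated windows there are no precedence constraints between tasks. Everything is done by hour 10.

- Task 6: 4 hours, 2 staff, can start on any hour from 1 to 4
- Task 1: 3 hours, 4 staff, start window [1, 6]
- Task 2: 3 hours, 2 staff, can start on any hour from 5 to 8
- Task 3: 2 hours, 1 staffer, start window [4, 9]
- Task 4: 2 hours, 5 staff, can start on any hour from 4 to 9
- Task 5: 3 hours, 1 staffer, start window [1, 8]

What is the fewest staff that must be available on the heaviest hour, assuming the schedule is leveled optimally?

Early-start (Task 6@1, Task 1@1, Task 2@5, Task 3@4, Task 4@4, Task 5@1) gives peak 8: h1:7  h2:7  h3:7  h4:8  h5:8  h6:2  h7:2  h8:0  h9:0  h10:0.
Shift Task 6→4, Task 4→8.
Schedule Task 6@4, Task 1@1, Task 2@5, Task 3@4, Task 4@8, Task 5@1: h1:5  h2:5  h3:5  h4:3  h5:5  h6:4  h7:4  h8:5  h9:5  h10:0 — peak 5.
Total staffer-hours = 41 over 10 hours ⇒ peak ≥ ⌈41/10⌉ = 5, so 5 is optimal.

5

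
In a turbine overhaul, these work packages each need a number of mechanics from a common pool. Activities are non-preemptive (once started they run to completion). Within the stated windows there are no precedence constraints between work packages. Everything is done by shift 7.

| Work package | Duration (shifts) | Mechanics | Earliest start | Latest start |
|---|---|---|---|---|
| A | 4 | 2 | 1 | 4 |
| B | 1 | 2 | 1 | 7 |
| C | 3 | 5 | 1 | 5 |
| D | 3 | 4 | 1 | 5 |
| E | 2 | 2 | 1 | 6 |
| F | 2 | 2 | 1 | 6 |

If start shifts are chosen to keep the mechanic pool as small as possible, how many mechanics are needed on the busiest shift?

Early-start (A@1, B@1, C@1, D@1, E@1, F@1) gives peak 17: s1:17  s2:15  s3:11  s4:2  s5:0  s6:0  s7:0.
Shift B→4, D→5, E→4, F→6.
Schedule A@1, B@4, C@1, D@5, E@4, F@6: s1:7  s2:7  s3:7  s4:6  s5:6  s6:6  s7:6 — peak 7.
Total mechanic-shifts = 45 over 7 shifts ⇒ peak ≥ ⌈45/7⌉ = 7, so 7 is optimal.

7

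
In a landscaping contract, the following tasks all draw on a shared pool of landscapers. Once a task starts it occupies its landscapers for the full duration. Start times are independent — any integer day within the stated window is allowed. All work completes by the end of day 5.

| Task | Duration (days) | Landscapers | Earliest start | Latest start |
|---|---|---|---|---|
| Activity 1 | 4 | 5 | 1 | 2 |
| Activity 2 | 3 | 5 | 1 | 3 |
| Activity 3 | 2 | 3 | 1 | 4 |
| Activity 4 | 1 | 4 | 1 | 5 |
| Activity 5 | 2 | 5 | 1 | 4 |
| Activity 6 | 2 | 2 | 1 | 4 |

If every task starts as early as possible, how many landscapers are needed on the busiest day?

24

Early-start schedule: Activity 1@1, Activity 2@1, Activity 3@1, Activity 4@1, Activity 5@1, Activity 6@1.
Load per day: day 1: 24, day 2: 20, day 3: 10, day 4: 5, day 5: 0.
Peak is 24.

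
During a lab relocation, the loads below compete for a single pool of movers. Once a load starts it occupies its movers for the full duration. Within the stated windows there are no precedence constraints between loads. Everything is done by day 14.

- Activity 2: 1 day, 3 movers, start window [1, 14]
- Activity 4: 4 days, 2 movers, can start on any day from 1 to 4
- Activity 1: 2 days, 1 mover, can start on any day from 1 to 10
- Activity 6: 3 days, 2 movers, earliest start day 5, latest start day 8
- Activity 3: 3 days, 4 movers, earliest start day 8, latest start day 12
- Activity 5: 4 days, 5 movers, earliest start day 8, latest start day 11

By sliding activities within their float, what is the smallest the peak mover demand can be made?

Early-start (Activity 2@1, Activity 4@1, Activity 1@1, Activity 6@5, Activity 3@8, Activity 5@8) gives peak 9: d1:6  d2:3  d3:2  d4:2  d5:2  d6:2  d7:2  d8:9  d9:9  d10:9  d11:5  d12:0  d13:0  d14:0.
Shift Activity 1→2, Activity 5→11.
Schedule Activity 2@1, Activity 4@1, Activity 1@2, Activity 6@5, Activity 3@8, Activity 5@11: d1:5  d2:3  d3:3  d4:2  d5:2  d6:2  d7:2  d8:4  d9:4  d10:4  d11:5  d12:5  d13:5  d14:5 — peak 5.

5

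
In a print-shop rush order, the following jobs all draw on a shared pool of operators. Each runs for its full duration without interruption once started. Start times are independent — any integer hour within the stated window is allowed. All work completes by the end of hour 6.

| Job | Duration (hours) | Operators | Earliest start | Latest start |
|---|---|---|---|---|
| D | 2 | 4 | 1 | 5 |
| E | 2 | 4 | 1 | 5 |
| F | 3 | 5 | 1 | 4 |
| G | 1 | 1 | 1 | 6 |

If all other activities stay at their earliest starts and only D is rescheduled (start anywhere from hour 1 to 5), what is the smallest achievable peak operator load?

10

D@1: h1:14  h2:13  h3:5  h4:0  h5:0  h6:0 → peak 14
D@2: h1:10  h2:13  h3:9  h4:0  h5:0  h6:0 → peak 13
D@3: h1:10  h2:9  h3:9  h4:4  h5:0  h6:0 → peak 10
D@4: h1:10  h2:9  h3:5  h4:4  h5:4  h6:0 → peak 10
D@5: h1:10  h2:9  h3:5  h4:0  h5:4  h6:4 → peak 10
Best is D@3, peak 10.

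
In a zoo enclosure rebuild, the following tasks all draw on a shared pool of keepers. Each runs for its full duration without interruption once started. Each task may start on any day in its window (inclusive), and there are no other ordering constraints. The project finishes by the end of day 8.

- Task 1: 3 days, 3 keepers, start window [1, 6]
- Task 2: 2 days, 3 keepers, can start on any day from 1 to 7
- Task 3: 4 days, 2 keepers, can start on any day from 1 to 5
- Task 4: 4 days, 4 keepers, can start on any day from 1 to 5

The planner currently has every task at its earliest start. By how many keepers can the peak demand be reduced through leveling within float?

6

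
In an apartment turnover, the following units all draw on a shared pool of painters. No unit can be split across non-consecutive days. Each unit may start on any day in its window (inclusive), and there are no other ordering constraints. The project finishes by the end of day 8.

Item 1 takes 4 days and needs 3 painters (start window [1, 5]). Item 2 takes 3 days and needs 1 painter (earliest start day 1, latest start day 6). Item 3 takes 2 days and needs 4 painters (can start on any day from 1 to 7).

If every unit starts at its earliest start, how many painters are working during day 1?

8

At early start, day 1 has: Item 1, Item 2, Item 3.
Demand: 3 + 1 + 4 = 8.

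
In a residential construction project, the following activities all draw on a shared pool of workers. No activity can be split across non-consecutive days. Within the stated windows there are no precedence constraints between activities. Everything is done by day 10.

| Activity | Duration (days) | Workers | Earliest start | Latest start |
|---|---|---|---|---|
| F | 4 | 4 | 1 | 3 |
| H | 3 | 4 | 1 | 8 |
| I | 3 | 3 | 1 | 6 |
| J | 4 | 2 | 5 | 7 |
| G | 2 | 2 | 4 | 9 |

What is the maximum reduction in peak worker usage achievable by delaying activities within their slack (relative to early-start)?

Early-start peak: d1:11  d2:11  d3:11  d4:6  d5:4  d6:2  d7:2  d8:2  d9:0  d10:0 ⇒ 11.
Leveled (F@1, H@8, I@5, J@5, G@9): d1:4  d2:4  d3:4  d4:4  d5:5  d6:5  d7:5  d8:6  d9:6  d10:6 ⇒ 6.
Reduction 11 − 6 = 5.

5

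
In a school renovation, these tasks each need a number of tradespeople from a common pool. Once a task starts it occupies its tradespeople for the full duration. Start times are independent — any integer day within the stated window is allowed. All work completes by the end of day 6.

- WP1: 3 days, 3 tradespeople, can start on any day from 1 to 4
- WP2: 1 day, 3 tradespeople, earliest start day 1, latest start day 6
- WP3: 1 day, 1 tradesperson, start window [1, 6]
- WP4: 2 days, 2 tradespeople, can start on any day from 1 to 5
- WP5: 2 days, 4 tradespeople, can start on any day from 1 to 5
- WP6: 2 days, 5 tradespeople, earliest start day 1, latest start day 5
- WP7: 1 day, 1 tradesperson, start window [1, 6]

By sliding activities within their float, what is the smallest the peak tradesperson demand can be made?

Early-start (WP1@1, WP2@1, WP3@1, WP4@1, WP5@1, WP6@1, WP7@1) gives peak 19: d1:19  d2:14  d3:3  d4:0  d5:0  d6:0.
Shift WP4→4, WP5→2, WP6→4, WP7→6.
Schedule WP1@1, WP2@1, WP3@1, WP4@4, WP5@2, WP6@4, WP7@6: d1:7  d2:7  d3:7  d4:7  d5:7  d6:1 — peak 7.

7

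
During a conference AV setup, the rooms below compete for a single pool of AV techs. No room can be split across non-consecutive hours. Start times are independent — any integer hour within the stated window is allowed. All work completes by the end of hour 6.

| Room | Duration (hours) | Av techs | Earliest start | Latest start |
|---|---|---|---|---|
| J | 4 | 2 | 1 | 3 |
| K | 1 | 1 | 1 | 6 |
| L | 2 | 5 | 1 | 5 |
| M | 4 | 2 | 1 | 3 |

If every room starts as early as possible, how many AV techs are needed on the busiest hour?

Early-start schedule: J@1, K@1, L@1, M@1.
Load per hour: hour 1: 10, hour 2: 9, hour 3: 4, hour 4: 4, hour 5: 0, hour 6: 0.
Peak is 10.

10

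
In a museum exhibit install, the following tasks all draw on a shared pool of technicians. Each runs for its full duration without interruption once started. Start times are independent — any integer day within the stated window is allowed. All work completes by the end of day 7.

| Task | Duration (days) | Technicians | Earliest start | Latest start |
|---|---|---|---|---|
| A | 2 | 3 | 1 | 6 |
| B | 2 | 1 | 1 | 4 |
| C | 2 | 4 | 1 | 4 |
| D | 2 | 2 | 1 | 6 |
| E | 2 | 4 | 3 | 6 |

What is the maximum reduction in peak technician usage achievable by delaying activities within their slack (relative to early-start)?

5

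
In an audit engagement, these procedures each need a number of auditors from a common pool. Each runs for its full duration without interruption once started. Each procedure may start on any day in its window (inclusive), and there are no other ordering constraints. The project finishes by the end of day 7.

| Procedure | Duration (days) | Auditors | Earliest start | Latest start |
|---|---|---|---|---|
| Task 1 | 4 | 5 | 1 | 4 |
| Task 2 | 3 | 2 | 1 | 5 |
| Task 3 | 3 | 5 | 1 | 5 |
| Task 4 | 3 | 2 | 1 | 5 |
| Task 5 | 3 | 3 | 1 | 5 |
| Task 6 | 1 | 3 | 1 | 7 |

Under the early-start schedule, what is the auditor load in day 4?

5

At early start, day 4 has: Task 1.
Demand: 5 = 5.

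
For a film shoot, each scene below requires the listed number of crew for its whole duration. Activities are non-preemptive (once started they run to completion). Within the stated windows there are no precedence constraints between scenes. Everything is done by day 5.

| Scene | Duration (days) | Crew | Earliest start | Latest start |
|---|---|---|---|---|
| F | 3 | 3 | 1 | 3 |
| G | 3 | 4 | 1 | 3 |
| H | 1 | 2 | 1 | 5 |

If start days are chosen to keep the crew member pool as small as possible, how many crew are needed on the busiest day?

Early-start (F@1, G@1, H@1) gives peak 9: d1:9  d2:7  d3:7  d4:0  d5:0.
Shift H→4.
Schedule F@1, G@1, H@4: d1:7  d2:7  d3:7  d4:2  d5:0 — peak 7.

7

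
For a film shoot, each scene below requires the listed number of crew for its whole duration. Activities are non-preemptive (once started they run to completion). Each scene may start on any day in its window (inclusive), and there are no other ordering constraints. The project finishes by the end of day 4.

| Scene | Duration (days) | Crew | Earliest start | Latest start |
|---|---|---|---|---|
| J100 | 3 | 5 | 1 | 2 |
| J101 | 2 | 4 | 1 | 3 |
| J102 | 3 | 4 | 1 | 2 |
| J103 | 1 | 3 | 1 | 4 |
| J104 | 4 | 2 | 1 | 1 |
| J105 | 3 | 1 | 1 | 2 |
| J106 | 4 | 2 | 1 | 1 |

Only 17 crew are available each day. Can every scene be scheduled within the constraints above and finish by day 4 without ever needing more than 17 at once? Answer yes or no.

The minimum achievable peak is 18; 17 < 18, so no feasible schedule stays within the cap.

no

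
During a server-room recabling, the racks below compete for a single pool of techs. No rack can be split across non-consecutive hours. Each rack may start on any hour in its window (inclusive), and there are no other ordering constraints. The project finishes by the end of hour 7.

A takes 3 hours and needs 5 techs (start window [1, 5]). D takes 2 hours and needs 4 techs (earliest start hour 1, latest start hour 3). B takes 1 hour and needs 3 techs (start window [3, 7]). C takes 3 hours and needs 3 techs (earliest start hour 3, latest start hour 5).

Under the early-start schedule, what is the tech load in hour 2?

At early start, hour 2 has: A, D.
Demand: 5 + 4 = 9.

9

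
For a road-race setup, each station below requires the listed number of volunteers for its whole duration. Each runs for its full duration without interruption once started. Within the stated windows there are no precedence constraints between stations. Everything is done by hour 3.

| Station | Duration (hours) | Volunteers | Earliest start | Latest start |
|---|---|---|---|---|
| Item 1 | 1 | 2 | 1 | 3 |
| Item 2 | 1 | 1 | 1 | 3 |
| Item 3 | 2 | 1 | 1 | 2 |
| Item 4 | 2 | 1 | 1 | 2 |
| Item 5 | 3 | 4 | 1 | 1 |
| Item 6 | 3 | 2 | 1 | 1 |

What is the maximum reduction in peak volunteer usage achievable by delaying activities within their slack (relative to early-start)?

2

Early-start peak: h1:11  h2:8  h3:6 ⇒ 11.
Leveled (Item 1@1, Item 2@1, Item 3@2, Item 4@2, Item 5@1, Item 6@1): h1:9  h2:8  h3:8 ⇒ 9.
Reduction 11 − 9 = 2.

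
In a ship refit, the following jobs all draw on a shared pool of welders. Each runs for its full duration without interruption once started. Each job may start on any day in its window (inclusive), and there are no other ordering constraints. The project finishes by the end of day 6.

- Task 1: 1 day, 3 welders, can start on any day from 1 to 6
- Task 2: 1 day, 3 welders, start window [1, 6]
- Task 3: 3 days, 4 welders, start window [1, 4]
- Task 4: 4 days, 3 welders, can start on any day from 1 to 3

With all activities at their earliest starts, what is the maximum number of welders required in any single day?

13

Early-start schedule: Task 1@1, Task 2@1, Task 3@1, Task 4@1.
Load per day: day 1: 13, day 2: 7, day 3: 7, day 4: 3, day 5: 0, day 6: 0.
Peak is 13.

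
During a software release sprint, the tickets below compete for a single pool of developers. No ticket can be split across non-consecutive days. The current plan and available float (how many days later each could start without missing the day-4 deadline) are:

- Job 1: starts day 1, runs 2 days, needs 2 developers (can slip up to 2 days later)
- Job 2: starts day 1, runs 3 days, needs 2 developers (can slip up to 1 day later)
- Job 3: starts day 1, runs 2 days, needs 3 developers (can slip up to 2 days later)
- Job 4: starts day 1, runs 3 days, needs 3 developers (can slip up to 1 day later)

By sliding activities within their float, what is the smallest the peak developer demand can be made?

8

Early-start (Job 1@1, Job 2@1, Job 3@1, Job 4@1) gives peak 10: d1:10  d2:10  d3:5  d4:0.
Shift Job 3→3.
Schedule Job 1@1, Job 2@1, Job 3@3, Job 4@1: d1:7  d2:7  d3:8  d4:3 — peak 8.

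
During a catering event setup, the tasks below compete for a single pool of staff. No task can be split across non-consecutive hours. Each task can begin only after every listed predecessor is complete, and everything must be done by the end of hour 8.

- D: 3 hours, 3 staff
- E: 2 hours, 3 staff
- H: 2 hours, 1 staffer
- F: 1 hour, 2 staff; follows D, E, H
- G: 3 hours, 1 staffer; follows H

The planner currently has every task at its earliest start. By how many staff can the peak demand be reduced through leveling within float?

Early-start peak: h1:7  h2:7  h3:4  h4:3  h5:1  h6:0  h7:0  h8:0 ⇒ 7.
Leveled (D@1, E@4, H@1, F@6, G@3): h1:4  h2:4  h3:4  h4:4  h5:4  h6:2  h7:0  h8:0 ⇒ 4.
Reduction 7 − 4 = 3.

3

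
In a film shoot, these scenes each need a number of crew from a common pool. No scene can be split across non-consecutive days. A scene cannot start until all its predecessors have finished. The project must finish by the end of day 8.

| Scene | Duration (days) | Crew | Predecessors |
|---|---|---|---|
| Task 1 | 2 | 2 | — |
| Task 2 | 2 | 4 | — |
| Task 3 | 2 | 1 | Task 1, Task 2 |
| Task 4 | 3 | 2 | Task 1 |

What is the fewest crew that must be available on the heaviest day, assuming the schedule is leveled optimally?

4

Early-start (Task 1@1, Task 2@1, Task 3@3, Task 4@3) gives peak 6: d1:6  d2:6  d3:3  d4:3  d5:2  d6:0  d7:0  d8:0.
Shift Task 2→3, Task 3→5, Task 4→5.
Schedule Task 1@1, Task 2@3, Task 3@5, Task 4@5: d1:2  d2:2  d3:4  d4:4  d5:3  d6:3  d7:2  d8:0 — peak 4.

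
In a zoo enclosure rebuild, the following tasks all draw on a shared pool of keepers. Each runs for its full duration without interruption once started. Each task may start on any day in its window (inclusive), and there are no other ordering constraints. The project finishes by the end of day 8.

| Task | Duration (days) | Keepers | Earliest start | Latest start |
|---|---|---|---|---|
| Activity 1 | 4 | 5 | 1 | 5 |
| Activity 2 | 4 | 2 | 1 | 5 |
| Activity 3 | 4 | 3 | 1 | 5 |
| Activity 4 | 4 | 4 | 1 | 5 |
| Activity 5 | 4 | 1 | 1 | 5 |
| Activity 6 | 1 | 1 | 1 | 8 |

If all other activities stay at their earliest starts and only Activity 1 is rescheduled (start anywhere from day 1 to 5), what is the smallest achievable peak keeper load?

11

Activity 1@1: d1:16  d2:15  d3:15  d4:15  d5:0  d6:0  d7:0  d8:0 → peak 16
Activity 1@2: d1:11  d2:15  d3:15  d4:15  d5:5  d6:0  d7:0  d8:0 → peak 15
Activity 1@3: d1:11  d2:10  d3:15  d4:15  d5:5  d6:5  d7:0  d8:0 → peak 15
Activity 1@4: d1:11  d2:10  d3:10  d4:15  d5:5  d6:5  d7:5  d8:0 → peak 15
Activity 1@5: d1:11  d2:10  d3:10  d4:10  d5:5  d6:5  d7:5  d8:5 → peak 11
Best is Activity 1@5, peak 11.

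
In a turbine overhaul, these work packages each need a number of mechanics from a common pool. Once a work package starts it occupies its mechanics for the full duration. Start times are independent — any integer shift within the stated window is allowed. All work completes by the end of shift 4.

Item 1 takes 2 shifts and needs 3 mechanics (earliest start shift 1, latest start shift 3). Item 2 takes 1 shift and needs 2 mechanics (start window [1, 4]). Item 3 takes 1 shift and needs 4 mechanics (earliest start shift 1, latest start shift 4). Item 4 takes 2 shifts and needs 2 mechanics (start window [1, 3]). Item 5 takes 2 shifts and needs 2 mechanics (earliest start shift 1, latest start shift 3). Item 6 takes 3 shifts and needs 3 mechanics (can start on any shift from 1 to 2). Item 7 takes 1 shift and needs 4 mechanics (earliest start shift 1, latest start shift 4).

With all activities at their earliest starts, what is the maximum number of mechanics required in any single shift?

20

Early-start schedule: Item 1@1, Item 2@1, Item 3@1, Item 4@1, Item 5@1, Item 6@1, Item 7@1.
Load per shift: shift 1: 20, shift 2: 10, shift 3: 3, shift 4: 0.
Peak is 20.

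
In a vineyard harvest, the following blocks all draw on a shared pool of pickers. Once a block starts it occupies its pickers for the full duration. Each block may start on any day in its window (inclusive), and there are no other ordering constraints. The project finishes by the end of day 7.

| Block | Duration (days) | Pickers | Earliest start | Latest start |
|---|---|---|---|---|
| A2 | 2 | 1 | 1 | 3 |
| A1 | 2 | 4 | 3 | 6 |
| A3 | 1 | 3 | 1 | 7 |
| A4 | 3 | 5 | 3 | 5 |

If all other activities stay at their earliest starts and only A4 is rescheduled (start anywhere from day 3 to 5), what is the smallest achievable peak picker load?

A4@3: d1:4  d2:1  d3:9  d4:9  d5:5  d6:0  d7:0 → peak 9
A4@4: d1:4  d2:1  d3:4  d4:9  d5:5  d6:5  d7:0 → peak 9
A4@5: d1:4  d2:1  d3:4  d4:4  d5:5  d6:5  d7:5 → peak 5
Best is A4@5, peak 5.

5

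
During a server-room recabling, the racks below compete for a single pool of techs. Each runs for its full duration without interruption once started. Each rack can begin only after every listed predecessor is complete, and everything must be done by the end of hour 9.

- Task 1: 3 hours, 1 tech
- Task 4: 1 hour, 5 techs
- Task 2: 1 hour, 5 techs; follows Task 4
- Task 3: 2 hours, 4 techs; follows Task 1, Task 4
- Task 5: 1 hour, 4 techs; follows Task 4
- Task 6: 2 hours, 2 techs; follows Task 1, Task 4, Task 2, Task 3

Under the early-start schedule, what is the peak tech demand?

10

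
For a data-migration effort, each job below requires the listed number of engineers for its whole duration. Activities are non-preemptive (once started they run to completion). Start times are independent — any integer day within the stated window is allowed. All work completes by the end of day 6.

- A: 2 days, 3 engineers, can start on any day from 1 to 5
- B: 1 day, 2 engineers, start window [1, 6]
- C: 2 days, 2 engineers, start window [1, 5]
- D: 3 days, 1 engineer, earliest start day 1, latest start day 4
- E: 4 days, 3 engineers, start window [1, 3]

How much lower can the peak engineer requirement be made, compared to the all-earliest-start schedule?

6

Early-start peak: d1:11  d2:9  d3:4  d4:3  d5:0  d6:0 ⇒ 11.
Leveled (A@1, B@1, C@2, D@4, E@3): d1:5  d2:5  d3:5  d4:4  d5:4  d6:4 ⇒ 5.
Reduction 11 − 5 = 6.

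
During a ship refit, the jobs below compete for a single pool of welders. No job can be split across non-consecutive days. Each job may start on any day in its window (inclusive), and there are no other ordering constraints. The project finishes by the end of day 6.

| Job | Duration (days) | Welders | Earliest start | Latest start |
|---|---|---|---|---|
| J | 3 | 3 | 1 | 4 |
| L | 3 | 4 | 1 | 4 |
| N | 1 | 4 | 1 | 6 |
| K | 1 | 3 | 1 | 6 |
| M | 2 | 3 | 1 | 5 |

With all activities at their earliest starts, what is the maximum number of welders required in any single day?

17

Early-start schedule: J@1, L@1, N@1, K@1, M@1.
Load per day: day 1: 17, day 2: 10, day 3: 7, day 4: 0, day 5: 0, day 6: 0.
Peak is 17.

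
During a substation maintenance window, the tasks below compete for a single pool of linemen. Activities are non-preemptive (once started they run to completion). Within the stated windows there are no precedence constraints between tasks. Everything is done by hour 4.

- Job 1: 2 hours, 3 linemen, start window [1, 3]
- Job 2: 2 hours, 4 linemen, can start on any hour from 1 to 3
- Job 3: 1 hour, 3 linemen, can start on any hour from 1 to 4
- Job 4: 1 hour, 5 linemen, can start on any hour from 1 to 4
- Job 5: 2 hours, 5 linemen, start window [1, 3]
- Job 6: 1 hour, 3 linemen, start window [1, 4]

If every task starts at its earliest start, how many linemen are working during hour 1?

23

At early start, hour 1 has: Job 1, Job 2, Job 3, Job 4, Job 5, Job 6.
Demand: 3 + 4 + 3 + 5 + 5 + 3 = 23.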